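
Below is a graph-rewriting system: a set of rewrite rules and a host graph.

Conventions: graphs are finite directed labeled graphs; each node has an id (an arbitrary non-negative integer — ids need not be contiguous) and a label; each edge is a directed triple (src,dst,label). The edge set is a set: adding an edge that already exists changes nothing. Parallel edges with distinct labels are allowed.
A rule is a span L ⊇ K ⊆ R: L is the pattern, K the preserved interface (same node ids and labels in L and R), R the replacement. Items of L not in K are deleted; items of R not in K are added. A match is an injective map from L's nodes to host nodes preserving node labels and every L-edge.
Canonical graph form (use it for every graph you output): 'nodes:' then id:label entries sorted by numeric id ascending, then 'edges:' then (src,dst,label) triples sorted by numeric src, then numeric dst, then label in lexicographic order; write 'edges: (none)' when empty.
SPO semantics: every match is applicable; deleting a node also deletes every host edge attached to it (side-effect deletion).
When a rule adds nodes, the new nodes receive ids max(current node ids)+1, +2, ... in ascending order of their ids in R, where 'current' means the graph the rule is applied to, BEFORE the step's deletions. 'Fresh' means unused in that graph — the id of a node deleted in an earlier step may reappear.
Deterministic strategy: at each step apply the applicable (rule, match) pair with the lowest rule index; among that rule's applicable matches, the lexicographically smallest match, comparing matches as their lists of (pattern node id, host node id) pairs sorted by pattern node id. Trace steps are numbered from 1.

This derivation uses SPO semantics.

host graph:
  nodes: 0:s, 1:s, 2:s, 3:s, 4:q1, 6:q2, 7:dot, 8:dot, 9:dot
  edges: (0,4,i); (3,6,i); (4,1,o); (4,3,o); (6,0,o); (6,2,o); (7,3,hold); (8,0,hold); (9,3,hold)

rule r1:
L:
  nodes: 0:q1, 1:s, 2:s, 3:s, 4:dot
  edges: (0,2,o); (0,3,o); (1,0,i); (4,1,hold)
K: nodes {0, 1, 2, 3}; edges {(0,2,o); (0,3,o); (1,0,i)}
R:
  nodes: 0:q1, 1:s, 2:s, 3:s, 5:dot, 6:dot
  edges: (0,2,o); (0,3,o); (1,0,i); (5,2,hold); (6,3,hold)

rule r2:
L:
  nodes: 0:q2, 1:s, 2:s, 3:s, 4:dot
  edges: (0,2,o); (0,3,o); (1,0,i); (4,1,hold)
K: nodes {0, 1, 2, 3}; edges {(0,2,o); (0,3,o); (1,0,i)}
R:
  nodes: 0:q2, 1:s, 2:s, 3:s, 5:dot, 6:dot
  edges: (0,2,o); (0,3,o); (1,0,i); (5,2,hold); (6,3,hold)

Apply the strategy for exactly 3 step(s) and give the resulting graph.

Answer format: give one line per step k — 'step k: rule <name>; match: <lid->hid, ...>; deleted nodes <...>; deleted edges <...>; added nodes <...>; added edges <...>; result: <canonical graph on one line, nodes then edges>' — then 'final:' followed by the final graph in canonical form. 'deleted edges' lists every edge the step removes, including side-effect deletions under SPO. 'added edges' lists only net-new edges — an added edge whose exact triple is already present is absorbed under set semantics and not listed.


step 1: rule r1; match: 0->4, 1->0, 2->1, 3->3, 4->8; deleted nodes 8; deleted edges (8,0,hold); added nodes 10, 11; added edges (10,1,hold); (11,3,hold); result: nodes: 0:s, 1:s, 2:s, 3:s, 4:q1, 6:q2, 7:dot, 9:dot, 10:dot, 11:dot edges: (0,4,i); (3,6,i); (4,1,o); (4,3,o); (6,0,o); (6,2,o); (7,3,hold); (9,3,hold); (10,1,hold); (11,3,hold)
step 2: rule r2; match: 0->6, 1->3, 2->0, 3->2, 4->7; deleted nodes 7; deleted edges (7,3,hold); added nodes 12, 13; added edges (12,0,hold); (13,2,hold); result: nodes: 0:s, 1:s, 2:s, 3:s, 4:q1, 6:q2, 9:dot, 10:dot, 11:dot, 12:dot, 13:dot edges: (0,4,i); (3,6,i); (4,1,o); (4,3,o); (6,0,o); (6,2,o); (9,3,hold); (10,1,hold); (11,3,hold); (12,0,hold); (13,2,hold)
step 3: rule r1; match: 0->4, 1->0, 2->1, 3->3, 4->12; deleted nodes 12; deleted edges (12,0,hold); added nodes 14, 15; added edges (14,1,hold); (15,3,hold); result: nodes: 0:s, 1:s, 2:s, 3:s, 4:q1, 6:q2, 9:dot, 10:dot, 11:dot, 13:dot, 14:dot, 15:dot edges: (0,4,i); (3,6,i); (4,1,o); (4,3,o); (6,0,o); (6,2,o); (9,3,hold); (10,1,hold); (11,3,hold); (13,2,hold); (14,1,hold); (15,3,hold)
final:
nodes: 0:s, 1:s, 2:s, 3:s, 4:q1, 6:q2, 9:dot, 10:dot, 11:dot, 13:dot, 14:dot, 15:dot
edges: (0,4,i); (3,6,i); (4,1,o); (4,3,o); (6,0,o); (6,2,o); (9,3,hold); (10,1,hold); (11,3,hold); (13,2,hold); (14,1,hold); (15,3,hold)


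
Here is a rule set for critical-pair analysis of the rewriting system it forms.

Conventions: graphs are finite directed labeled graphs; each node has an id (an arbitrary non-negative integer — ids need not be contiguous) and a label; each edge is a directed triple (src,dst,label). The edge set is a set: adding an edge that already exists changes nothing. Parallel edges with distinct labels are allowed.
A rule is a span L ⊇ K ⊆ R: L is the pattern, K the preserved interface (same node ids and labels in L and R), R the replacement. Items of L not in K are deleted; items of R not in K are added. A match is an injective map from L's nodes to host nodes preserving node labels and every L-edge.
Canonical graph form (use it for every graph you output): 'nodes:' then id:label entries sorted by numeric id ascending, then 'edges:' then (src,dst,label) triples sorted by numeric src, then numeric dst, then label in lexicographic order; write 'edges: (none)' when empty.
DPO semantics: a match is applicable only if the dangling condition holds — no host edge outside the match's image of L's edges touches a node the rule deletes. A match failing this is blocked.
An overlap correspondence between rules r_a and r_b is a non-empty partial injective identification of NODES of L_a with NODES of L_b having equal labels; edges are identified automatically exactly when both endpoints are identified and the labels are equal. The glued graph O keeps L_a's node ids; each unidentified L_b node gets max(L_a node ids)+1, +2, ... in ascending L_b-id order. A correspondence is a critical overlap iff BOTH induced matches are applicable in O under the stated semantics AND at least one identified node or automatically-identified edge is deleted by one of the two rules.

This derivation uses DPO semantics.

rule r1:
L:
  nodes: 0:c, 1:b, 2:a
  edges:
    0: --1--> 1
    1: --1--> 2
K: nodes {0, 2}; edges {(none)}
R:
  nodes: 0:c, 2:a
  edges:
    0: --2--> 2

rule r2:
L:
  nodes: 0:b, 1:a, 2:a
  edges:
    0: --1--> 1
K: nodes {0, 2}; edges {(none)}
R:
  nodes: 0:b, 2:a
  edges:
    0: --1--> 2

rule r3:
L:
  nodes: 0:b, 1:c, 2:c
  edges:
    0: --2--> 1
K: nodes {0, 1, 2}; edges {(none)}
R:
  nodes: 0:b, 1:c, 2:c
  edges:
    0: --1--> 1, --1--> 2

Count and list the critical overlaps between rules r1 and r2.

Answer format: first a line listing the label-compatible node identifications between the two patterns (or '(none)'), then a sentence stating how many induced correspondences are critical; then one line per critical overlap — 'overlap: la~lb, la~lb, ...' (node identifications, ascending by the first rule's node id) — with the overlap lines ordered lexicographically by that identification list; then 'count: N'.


label-compatible node identifications between L(r1) and L(r2): 1~0, 2~1, 2~2
1 of the induced correspondences is a critical overlap of r1 and r2.
overlap: 1~0, 2~1
count: 1


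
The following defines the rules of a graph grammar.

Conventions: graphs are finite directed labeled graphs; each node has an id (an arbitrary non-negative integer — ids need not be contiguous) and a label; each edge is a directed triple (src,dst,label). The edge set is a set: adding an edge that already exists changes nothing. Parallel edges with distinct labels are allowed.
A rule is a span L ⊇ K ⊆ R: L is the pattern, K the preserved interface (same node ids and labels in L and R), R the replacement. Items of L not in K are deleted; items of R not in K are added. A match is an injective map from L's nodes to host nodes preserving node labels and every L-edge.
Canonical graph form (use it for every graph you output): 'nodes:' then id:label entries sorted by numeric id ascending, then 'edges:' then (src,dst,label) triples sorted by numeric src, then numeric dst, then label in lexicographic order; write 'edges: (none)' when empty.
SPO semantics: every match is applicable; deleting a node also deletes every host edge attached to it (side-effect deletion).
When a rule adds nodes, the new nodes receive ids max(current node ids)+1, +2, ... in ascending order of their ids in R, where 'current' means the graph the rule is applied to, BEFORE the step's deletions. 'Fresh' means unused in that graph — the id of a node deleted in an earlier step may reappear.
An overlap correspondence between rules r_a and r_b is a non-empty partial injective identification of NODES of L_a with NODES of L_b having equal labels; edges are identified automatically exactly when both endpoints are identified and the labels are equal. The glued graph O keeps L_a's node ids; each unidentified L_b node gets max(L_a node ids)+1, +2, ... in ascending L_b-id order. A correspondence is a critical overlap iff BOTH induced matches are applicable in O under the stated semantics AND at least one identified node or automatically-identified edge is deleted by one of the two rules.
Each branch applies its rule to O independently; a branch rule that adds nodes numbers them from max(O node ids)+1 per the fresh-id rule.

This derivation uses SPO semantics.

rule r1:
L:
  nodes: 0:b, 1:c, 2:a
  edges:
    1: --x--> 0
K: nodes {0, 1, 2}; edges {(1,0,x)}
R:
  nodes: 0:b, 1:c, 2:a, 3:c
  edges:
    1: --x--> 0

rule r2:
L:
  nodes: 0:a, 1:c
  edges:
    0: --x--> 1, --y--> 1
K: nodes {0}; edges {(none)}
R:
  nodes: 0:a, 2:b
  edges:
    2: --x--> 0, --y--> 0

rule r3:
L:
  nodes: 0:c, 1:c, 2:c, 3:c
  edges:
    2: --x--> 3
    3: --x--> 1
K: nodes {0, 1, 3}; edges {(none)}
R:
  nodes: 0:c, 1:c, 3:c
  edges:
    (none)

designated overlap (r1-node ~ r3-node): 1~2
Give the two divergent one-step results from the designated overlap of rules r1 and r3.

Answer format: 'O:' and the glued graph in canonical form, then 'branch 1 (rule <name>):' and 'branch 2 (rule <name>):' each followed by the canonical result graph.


O:
nodes: 0:b, 1:c, 2:a, 3:c, 4:c, 5:c
edges: (1,0,x); (1,5,x); (5,4,x)
branch 1 (rule r1):
nodes: 0:b, 1:c, 2:a, 3:c, 4:c, 5:c, 6:c
edges: (1,0,x); (1,5,x); (5,4,x)
branch 2 (rule r3):
nodes: 0:b, 2:a, 3:c, 4:c, 5:c
edges: (none)


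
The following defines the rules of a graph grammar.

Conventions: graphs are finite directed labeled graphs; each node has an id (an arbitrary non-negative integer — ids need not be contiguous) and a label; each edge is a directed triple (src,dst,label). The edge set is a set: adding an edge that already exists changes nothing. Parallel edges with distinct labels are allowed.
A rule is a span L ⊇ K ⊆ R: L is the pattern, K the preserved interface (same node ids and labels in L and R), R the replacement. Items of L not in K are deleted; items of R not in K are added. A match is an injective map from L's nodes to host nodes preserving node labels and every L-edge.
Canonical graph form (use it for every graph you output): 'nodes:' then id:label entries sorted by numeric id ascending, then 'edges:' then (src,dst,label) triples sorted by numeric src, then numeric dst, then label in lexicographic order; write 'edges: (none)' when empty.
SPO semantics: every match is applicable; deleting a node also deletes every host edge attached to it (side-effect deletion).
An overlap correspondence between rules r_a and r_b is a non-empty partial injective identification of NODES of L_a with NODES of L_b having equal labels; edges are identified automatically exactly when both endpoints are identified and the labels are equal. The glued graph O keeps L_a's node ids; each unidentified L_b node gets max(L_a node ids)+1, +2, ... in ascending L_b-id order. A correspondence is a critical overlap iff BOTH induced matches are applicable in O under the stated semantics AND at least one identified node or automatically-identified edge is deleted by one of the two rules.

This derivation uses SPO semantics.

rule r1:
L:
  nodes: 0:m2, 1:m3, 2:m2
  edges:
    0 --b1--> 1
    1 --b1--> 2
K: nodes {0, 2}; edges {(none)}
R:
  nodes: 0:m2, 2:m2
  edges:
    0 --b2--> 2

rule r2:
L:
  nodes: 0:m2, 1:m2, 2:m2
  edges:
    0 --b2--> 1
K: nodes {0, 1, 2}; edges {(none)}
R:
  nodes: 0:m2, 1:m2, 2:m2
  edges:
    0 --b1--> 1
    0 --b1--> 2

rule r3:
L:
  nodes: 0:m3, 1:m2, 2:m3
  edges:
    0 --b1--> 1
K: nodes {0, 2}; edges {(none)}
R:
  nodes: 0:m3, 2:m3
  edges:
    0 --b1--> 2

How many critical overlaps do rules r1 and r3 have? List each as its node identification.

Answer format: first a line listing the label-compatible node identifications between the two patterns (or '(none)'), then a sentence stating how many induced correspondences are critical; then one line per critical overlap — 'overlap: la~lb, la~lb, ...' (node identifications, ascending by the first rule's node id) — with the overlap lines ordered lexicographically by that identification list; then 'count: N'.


label-compatible node identifications between L(r1) and L(r3): 0~1, 1~0, 1~2, 2~1
8 of the induced correspondences are critical overlaps of r1 and r3.
overlap: 0~1
overlap: 0~1, 1~0
overlap: 0~1, 1~2
overlap: 1~0
overlap: 1~0, 2~1
overlap: 1~2
overlap: 1~2, 2~1
overlap: 2~1
count: 8


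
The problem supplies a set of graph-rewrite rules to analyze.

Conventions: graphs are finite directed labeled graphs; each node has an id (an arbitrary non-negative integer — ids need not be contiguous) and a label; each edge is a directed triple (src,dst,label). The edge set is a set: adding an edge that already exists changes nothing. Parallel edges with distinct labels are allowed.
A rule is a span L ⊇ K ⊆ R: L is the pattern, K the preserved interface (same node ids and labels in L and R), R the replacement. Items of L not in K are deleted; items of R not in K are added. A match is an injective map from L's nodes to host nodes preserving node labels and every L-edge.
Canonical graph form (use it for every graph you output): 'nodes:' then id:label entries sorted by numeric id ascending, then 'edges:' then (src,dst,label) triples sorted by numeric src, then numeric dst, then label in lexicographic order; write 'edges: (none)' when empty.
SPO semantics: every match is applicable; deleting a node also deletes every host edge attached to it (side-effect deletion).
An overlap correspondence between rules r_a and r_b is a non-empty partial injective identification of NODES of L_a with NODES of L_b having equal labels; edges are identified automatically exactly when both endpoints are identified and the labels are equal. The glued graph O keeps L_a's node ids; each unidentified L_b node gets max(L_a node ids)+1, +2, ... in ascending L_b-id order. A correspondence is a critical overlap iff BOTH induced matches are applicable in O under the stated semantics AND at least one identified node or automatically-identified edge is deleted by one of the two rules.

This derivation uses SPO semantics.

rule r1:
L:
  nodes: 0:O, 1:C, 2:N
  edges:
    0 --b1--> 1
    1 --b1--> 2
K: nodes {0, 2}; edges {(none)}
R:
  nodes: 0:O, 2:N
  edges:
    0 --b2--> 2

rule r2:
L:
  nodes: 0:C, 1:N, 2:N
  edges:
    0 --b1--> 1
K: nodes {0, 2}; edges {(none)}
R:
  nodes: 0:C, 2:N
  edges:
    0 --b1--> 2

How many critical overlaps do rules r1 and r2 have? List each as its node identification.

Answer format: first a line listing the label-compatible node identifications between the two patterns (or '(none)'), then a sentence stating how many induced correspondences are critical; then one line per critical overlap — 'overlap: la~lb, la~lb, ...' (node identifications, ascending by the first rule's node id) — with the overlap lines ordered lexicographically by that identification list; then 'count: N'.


label-compatible node identifications between L(r1) and L(r2): 1~0, 2~1, 2~2
4 of the induced correspondences are critical overlaps of r1 and r2.
overlap: 1~0
overlap: 1~0, 2~1
overlap: 1~0, 2~2
overlap: 2~1
count: 4


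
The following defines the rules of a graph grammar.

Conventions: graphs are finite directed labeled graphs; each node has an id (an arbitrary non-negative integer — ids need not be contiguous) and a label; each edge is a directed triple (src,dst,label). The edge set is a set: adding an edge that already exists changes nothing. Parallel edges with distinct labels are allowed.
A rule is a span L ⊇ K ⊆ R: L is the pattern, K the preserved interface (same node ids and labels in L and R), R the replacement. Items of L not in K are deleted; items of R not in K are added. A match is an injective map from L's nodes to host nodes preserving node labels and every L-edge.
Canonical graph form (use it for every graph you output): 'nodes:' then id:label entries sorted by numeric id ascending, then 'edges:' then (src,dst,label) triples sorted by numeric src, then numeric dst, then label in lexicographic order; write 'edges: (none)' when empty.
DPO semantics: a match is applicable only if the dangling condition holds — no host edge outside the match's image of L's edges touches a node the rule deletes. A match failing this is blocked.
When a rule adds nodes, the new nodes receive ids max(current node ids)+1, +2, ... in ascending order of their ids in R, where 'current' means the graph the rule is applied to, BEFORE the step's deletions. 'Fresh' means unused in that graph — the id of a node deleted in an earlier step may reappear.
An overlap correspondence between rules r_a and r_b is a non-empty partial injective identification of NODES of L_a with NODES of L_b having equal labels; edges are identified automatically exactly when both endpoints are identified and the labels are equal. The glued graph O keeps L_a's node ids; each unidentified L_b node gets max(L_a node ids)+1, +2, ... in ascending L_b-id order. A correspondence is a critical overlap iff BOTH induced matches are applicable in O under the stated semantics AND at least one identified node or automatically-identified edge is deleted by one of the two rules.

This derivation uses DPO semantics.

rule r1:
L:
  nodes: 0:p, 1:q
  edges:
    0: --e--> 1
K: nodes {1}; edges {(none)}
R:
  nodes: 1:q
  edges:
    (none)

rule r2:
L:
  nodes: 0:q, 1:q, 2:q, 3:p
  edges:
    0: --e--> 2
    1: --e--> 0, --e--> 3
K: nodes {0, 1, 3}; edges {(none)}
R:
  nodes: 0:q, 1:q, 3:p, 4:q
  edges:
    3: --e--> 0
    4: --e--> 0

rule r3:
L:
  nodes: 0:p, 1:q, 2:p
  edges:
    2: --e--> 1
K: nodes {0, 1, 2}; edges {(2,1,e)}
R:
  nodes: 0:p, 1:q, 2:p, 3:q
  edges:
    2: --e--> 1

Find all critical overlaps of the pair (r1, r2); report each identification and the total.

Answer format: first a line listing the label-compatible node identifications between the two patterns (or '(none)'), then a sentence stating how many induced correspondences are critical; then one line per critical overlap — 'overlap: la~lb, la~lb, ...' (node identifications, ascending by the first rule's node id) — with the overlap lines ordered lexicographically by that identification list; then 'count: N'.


label-compatible node identifications between L(r1) and L(r2): 0~3, 1~0, 1~1, 1~2
0 of the induced correspondences are critical overlaps of r1 and r2.
count: 0


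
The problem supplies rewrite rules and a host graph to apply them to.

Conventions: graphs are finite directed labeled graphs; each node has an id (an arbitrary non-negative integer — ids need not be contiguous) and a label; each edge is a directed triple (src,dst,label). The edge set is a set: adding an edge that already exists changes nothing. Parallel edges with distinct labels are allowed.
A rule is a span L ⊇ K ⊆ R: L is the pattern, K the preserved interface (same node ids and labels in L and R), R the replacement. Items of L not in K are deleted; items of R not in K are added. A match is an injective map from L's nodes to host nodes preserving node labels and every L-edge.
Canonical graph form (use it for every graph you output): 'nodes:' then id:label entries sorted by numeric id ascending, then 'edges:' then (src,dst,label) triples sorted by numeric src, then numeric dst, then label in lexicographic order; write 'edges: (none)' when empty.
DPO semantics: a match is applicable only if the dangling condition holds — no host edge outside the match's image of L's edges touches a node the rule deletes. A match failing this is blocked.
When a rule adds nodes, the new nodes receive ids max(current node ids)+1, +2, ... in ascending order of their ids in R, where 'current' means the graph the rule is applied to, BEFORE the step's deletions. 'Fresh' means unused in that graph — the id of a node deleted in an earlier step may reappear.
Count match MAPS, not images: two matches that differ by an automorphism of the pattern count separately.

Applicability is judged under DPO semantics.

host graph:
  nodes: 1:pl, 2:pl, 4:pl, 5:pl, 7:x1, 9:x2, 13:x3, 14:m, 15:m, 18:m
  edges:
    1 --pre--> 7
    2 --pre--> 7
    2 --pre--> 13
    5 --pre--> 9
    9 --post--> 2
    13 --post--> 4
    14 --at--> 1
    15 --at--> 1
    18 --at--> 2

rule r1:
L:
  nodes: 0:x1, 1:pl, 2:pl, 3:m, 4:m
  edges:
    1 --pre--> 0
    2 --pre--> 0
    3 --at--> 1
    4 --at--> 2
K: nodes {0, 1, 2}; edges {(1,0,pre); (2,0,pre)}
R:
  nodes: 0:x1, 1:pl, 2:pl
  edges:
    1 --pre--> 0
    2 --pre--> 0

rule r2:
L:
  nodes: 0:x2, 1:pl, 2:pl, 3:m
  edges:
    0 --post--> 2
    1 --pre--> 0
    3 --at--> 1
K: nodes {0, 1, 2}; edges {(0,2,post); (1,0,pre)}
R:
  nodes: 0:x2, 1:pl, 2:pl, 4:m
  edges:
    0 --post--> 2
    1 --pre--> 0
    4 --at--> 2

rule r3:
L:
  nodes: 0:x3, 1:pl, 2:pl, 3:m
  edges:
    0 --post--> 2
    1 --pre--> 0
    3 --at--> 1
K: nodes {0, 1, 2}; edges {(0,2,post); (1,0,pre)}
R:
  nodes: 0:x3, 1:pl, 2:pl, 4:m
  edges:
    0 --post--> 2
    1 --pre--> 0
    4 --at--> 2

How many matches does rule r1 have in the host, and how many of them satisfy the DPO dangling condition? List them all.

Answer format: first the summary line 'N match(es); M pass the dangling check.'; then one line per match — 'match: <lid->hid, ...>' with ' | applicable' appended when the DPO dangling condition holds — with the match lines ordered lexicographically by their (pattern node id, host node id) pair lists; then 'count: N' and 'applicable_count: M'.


4 match(es); 4 pass the dangling check.
match: 0->7, 1->1, 2->2, 3->14, 4->18 | applicable
match: 0->7, 1->1, 2->2, 3->15, 4->18 | applicable
match: 0->7, 1->2, 2->1, 3->18, 4->14 | applicable
match: 0->7, 1->2, 2->1, 3->18, 4->15 | applicable
count: 4
applicable_count: 4


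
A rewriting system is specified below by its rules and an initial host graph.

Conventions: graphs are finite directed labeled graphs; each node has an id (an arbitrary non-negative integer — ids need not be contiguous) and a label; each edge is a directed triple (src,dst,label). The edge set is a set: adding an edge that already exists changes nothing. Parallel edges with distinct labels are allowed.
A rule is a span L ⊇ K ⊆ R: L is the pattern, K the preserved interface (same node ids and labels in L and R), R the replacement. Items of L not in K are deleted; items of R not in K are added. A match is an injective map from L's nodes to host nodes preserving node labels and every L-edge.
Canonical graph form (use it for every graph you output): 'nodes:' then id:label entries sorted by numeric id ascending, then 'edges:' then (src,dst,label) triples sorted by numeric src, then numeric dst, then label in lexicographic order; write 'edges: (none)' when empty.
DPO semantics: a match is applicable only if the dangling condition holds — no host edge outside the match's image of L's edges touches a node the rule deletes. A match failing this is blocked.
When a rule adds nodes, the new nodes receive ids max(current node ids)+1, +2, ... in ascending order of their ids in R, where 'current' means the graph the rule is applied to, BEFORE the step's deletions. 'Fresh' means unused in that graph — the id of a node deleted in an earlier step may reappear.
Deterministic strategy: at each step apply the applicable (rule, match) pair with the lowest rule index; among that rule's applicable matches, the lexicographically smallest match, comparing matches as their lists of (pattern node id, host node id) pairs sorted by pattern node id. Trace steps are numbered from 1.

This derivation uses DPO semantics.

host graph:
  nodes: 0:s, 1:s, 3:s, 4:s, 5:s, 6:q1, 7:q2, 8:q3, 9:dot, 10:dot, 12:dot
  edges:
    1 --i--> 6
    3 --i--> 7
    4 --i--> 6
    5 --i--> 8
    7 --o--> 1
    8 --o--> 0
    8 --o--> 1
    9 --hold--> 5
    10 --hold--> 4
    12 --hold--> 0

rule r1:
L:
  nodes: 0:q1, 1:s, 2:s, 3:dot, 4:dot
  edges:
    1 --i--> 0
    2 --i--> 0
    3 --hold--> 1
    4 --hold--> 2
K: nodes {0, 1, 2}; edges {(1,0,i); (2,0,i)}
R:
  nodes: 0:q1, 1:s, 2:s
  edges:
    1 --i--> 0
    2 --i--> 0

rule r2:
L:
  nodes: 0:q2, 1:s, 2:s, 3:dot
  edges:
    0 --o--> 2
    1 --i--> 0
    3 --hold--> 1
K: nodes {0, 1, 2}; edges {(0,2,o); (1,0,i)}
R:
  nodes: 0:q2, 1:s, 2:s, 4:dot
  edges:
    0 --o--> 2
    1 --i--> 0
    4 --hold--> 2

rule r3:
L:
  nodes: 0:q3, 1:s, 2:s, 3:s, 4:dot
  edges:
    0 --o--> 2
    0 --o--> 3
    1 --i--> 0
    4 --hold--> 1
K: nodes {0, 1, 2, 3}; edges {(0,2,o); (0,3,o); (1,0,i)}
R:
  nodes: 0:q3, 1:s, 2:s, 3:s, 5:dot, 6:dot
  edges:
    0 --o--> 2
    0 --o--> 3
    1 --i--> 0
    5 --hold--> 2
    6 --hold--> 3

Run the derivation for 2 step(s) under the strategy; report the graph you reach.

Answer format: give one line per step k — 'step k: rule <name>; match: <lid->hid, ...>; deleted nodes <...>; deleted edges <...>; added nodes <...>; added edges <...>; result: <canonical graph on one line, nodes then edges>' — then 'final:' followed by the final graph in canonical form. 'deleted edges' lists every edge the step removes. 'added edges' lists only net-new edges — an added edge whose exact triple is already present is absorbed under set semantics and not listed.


step 1: rule r3; match: 0->8, 1->5, 2->0, 3->1, 4->9; deleted nodes 9; deleted edges (9,5,hold); added nodes 13, 14; added edges (13,0,hold); (14,1,hold); result: nodes: 0:s, 1:s, 3:s, 4:s, 5:s, 6:q1, 7:q2, 8:q3, 10:dot, 12:dot, 13:dot, 14:dot edges: (1,6,i); (3,7,i); (4,6,i); (5,8,i); (7,1,o); (8,0,o); (8,1,o); (10,4,hold); (12,0,hold); (13,0,hold); (14,1,hold)
step 2: rule r1; match: 0->6, 1->1, 2->4, 3->14, 4->10; deleted nodes 10, 14; deleted edges (10,4,hold); (14,1,hold); added nodes (none); added edges (none); result: nodes: 0:s, 1:s, 3:s, 4:s, 5:s, 6:q1, 7:q2, 8:q3, 12:dot, 13:dot edges: (1,6,i); (3,7,i); (4,6,i); (5,8,i); (7,1,o); (8,0,o); (8,1,o); (12,0,hold); (13,0,hold)
final:
nodes: 0:s, 1:s, 3:s, 4:s, 5:s, 6:q1, 7:q2, 8:q3, 12:dot, 13:dot
edges: (1,6,i); (3,7,i); (4,6,i); (5,8,i); (7,1,o); (8,0,o); (8,1,o); (12,0,hold); (13,0,hold)


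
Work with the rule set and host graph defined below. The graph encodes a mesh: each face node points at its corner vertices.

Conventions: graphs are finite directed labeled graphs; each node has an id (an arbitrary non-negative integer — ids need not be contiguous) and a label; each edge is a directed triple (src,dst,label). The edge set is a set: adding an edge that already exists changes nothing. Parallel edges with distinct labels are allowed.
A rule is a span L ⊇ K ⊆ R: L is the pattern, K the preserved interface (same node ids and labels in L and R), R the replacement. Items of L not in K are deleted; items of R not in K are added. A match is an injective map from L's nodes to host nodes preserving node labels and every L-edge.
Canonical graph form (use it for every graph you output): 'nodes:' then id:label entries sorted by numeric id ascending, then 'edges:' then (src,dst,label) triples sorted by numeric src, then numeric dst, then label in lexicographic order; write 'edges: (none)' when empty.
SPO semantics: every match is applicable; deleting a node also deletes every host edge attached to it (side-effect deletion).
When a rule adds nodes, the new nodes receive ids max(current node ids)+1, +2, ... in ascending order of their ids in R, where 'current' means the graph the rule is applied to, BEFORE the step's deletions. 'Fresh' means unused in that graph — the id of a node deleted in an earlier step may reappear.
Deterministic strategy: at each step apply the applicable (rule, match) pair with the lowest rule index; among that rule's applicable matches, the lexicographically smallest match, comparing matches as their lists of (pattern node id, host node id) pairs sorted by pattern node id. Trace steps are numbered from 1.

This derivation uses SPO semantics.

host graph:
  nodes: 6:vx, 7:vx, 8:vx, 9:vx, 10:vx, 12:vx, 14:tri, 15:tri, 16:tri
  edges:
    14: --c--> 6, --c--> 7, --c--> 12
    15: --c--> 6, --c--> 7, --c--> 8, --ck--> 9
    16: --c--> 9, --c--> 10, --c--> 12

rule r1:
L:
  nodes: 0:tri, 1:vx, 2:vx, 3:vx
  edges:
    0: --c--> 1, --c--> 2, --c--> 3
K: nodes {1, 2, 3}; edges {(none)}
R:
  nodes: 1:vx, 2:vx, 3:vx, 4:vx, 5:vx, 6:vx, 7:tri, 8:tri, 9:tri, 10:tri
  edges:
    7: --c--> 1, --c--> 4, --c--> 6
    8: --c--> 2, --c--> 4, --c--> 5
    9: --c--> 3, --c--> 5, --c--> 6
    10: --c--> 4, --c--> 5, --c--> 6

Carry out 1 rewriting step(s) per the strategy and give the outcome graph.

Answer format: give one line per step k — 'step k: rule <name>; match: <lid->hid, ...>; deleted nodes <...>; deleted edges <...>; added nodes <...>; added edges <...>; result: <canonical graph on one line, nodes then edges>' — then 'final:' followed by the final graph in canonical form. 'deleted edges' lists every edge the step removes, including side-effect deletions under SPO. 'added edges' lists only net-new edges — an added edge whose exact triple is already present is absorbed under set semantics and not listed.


step 1: rule r1; match: 0->14, 1->6, 2->7, 3->12; deleted nodes 14; deleted edges (14,6,c); (14,7,c); (14,12,c); added nodes 17, 18, 19, 20, 21, 22, 23; added edges (20,6,c); (20,17,c); (20,19,c); (21,7,c); (21,17,c); (21,18,c); (22,12,c); (22,18,c); (22,19,c); (23,17,c); (23,18,c); (23,19,c); result: nodes: 6:vx, 7:vx, 8:vx, 9:vx, 10:vx, 12:vx, 15:tri, 16:tri, 17:vx, 18:vx, 19:vx, 20:tri, 21:tri, 22:tri, 23:tri edges: (15,6,c); (15,7,c); (15,8,c); (15,9,ck); (16,9,c); (16,10,c); (16,12,c); (20,6,c); (20,17,c); (20,19,c); (21,7,c); (21,17,c); (21,18,c); (22,12,c); (22,18,c); (22,19,c); (23,17,c); (23,18,c); (23,19,c)
final:
nodes: 6:vx, 7:vx, 8:vx, 9:vx, 10:vx, 12:vx, 15:tri, 16:tri, 17:vx, 18:vx, 19:vx, 20:tri, 21:tri, 22:tri, 23:tri
edges: (15,6,c); (15,7,c); (15,8,c); (15,9,ck); (16,9,c); (16,10,c); (16,12,c); (20,6,c); (20,17,c); (20,19,c); (21,7,c); (21,17,c); (21,18,c); (22,12,c); (22,18,c); (22,19,c); (23,17,c); (23,18,c); (23,19,c)


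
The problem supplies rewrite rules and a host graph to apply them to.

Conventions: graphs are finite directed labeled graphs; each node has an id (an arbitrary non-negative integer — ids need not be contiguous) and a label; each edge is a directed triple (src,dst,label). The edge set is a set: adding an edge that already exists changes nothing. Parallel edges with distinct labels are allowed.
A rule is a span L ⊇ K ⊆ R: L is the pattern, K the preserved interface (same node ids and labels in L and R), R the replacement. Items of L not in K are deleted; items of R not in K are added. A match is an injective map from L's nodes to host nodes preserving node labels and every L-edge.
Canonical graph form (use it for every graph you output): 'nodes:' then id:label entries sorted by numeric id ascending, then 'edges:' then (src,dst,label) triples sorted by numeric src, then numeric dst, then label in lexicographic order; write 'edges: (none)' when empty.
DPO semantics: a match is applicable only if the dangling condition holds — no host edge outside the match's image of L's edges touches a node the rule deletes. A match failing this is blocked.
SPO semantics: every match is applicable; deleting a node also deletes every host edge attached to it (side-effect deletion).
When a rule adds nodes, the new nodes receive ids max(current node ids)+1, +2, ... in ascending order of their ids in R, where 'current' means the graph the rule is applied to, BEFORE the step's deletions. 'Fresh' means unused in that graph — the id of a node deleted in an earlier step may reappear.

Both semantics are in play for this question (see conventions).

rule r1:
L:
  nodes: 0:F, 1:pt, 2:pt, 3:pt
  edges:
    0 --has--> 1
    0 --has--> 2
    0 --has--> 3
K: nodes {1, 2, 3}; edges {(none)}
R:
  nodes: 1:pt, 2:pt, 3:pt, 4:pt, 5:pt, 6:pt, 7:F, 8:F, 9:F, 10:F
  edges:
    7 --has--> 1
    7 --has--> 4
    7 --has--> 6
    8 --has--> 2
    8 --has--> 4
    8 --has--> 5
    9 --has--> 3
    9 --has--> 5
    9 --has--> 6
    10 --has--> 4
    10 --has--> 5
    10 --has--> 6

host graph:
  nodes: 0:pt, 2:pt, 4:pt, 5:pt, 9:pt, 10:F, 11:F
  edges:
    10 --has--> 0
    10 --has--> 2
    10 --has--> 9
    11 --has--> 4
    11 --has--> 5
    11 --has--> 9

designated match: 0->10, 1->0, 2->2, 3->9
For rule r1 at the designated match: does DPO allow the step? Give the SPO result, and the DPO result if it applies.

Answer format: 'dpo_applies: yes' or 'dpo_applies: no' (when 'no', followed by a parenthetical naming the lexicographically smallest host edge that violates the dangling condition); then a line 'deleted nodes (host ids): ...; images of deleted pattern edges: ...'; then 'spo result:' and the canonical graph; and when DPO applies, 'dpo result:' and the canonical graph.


dpo_applies: yes
deleted nodes (host ids): 10; images of deleted pattern edges: (10,0,has); (10,2,has); (10,9,has)
spo result:
nodes: 0:pt, 2:pt, 4:pt, 5:pt, 9:pt, 11:F, 12:pt, 13:pt, 14:pt, 15:F, 16:F, 17:F, 18:F
edges: (11,4,has); (11,5,has); (11,9,has); (15,0,has); (15,12,has); (15,14,has); (16,2,has); (16,12,has); (16,13,has); (17,9,has); (17,13,has); (17,14,has); (18,12,has); (18,13,has); (18,14,has)
dpo result:
nodes: 0:pt, 2:pt, 4:pt, 5:pt, 9:pt, 11:F, 12:pt, 13:pt, 14:pt, 15:F, 16:F, 17:F, 18:F
edges: (11,4,has); (11,5,has); (11,9,has); (15,0,has); (15,12,has); (15,14,has); (16,2,has); (16,12,has); (16,13,has); (17,9,has); (17,13,has); (17,14,has); (18,12,has); (18,13,has); (18,14,has)


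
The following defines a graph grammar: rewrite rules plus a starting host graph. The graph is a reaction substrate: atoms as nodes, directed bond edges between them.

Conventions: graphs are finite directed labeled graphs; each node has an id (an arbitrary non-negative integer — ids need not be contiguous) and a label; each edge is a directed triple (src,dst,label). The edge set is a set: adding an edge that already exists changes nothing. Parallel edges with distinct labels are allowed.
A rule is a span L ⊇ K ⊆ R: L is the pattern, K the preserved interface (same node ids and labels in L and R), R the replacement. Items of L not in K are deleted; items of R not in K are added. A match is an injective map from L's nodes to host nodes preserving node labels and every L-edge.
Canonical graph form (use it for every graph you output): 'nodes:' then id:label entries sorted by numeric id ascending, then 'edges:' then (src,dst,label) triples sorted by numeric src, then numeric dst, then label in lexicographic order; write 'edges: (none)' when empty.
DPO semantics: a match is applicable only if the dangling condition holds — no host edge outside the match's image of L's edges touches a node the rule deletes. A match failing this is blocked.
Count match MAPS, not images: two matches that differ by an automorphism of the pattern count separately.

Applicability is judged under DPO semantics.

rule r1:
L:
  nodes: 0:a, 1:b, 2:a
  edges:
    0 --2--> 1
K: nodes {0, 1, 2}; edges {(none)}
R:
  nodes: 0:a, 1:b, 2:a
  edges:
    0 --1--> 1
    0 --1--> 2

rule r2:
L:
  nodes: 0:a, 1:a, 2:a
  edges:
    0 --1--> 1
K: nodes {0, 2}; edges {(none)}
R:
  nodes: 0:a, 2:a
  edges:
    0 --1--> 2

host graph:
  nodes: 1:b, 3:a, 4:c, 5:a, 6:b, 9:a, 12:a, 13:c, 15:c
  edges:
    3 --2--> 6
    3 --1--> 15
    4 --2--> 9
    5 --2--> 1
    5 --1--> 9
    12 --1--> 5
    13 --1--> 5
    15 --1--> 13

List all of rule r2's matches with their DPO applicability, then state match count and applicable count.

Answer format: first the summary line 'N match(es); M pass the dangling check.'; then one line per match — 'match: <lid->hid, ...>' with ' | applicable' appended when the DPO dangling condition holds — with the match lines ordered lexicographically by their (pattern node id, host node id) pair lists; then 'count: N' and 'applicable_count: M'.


4 match(es); 0 pass the dangling check.
match: 0->5, 1->9, 2->3
match: 0->5, 1->9, 2->12
match: 0->12, 1->5, 2->3
match: 0->12, 1->5, 2->9
count: 4
applicable_count: 0


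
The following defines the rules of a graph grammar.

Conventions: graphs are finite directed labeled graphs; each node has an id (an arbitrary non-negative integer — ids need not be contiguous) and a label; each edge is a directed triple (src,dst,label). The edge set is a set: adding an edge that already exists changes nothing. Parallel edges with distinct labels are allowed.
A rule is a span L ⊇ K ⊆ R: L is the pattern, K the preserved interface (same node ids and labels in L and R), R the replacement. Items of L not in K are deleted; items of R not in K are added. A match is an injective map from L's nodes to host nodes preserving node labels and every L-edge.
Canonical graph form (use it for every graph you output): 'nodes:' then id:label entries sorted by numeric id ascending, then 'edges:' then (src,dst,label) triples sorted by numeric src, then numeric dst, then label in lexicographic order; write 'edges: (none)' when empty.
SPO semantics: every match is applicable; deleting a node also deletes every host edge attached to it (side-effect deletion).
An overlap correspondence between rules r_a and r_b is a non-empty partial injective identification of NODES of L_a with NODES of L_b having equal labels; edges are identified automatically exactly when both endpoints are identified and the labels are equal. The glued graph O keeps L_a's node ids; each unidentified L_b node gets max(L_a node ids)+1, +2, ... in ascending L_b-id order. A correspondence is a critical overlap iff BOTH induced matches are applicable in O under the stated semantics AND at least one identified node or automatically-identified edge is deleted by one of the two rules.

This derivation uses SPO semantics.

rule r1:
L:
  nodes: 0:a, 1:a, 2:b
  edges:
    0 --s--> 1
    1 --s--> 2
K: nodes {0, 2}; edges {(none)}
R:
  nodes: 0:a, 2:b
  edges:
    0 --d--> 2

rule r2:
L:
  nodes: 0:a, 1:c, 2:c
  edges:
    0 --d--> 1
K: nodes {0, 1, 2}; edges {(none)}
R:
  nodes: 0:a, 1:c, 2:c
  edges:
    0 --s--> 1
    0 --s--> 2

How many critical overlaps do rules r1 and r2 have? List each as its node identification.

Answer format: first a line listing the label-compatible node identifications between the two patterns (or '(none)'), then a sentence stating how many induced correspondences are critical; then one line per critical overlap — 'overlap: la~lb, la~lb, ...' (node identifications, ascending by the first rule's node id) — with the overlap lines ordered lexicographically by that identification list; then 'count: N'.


label-compatible node identifications between L(r1) and L(r2): 0~0, 1~0
1 of the induced correspondences is a critical overlap of r1 and r2.
overlap: 1~0
count: 1


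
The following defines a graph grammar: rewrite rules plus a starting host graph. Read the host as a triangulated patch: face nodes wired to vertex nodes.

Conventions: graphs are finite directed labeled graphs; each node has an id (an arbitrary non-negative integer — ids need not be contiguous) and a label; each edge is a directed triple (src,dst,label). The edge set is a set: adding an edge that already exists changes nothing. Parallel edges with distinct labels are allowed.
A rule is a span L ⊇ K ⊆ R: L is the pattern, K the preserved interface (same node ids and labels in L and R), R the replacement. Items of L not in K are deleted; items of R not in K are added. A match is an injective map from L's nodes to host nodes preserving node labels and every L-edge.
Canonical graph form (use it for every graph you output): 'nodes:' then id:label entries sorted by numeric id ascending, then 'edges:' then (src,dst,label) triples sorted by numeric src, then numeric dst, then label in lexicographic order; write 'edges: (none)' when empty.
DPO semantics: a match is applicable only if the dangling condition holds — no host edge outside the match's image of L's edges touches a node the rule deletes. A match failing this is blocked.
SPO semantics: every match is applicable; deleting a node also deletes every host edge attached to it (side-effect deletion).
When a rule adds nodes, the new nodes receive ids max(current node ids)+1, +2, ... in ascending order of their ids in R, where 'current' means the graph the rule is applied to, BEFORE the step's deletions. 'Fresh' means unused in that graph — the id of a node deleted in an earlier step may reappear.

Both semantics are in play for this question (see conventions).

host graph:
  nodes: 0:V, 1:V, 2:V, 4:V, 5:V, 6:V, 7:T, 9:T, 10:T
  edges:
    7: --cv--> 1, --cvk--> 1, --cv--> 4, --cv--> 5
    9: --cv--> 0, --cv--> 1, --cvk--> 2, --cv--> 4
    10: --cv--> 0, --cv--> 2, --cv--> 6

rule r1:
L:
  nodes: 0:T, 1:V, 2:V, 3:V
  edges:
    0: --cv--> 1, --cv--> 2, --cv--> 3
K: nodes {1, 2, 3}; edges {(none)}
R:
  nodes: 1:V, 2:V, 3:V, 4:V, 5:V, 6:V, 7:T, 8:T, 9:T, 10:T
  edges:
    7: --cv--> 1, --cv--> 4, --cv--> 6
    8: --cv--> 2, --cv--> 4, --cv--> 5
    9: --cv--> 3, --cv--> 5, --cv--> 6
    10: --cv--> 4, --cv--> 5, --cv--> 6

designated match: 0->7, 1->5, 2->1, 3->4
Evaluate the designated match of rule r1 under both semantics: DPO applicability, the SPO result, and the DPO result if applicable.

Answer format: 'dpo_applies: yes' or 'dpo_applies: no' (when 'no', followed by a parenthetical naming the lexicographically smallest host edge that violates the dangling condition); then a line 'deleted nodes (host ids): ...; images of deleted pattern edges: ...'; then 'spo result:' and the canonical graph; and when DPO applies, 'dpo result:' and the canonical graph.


dpo_applies: no
(the rule deletes node 7, which keeps host edge (7,1,cvk) outside the match image — the dangling condition fails, DPO blocks; SPO proceeds and side-deletes such edges)
deleted nodes (host ids): 7; images of deleted pattern edges: (7,1,cv); (7,4,cv); (7,5,cv)
spo result:
nodes: 0:V, 1:V, 2:V, 4:V, 5:V, 6:V, 9:T, 10:T, 11:V, 12:V, 13:V, 14:T, 15:T, 16:T, 17:T
edges: (9,0,cv); (9,1,cv); (9,2,cvk); (9,4,cv); (10,0,cv); (10,2,cv); (10,6,cv); (14,5,cv); (14,11,cv); (14,13,cv); (15,1,cv); (15,11,cv); (15,12,cv); (16,4,cv); (16,12,cv); (16,13,cv); (17,11,cv); (17,12,cv); (17,13,cv)
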